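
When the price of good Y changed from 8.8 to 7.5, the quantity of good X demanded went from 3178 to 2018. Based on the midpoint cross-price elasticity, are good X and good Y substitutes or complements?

substitutes

%ΔQ_x = (2018 − 3178)/[(3178+2018)/2] = -1160/2598 ≈ -0.4465.
%ΔP_y = (7.5 − 8.8)/[(8.8+7.5)/2] ≈ -0.1595.
E_xy = -0.4465/-0.1595 ≈ 2.799.
E_xy > 0, so the goods are substitutes.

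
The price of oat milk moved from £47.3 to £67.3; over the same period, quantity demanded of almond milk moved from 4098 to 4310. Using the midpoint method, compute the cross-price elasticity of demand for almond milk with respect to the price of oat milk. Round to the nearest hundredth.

%ΔQ_x = (4310 − 4098)/[(4098+4310)/2] = 212/4204 ≈ 0.0504.
%ΔP_y = (67.3 − 47.3)/[(47.3+67.3)/2] ≈ 0.3490.
E_xy = 0.0504/0.3490 ≈ 0.14.
E_xy > 0, so almond milk and oat milk are substitutes.

0.14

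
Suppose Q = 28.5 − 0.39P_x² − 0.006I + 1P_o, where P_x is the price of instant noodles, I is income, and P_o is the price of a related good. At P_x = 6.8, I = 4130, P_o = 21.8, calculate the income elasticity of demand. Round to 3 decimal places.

Evaluating quantity at (P_x, I, P_o) gives Q = 28.5 − 0.39(6.8)² − 0.006(4130) + 1(21.8) = 28.5 − 18.0336 − 24.78 + 21.8 = 7.4864.
∂Q/∂I = −0.006, so E_I = -0.006·(4130/7.4864) ≈ -3.310.
E_I < 0: inferior good.

-3.310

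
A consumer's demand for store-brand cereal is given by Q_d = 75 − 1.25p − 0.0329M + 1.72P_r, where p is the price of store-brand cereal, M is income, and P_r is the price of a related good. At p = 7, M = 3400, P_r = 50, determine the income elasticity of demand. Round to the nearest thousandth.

Evaluating quantity at (p, M, P_r) gives Q_d = 75 − 1.25(7) − 0.0329(3400) + 1.72(50) = 75 − 8.75 − 111.86 + 86 = 40.39.
∂Q_d/∂M = −0.0329, so E_I = -0.0329·(3400/40.39) ≈ -2.769.
E_I < 0: inferior good.

-2.769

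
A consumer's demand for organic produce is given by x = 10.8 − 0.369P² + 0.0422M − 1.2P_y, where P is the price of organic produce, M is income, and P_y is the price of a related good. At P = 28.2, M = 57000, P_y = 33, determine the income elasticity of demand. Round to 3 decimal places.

1.155

Substituting, x = 10.8 − 0.369(28.2)² + 0.0422(57000) − 1.2(33) = 10.8 − 293.4436 + 2405.4 − 39.6 = 2083.1564.
∂x/∂M = +0.0422, so E_I = 0.0422·(57000/2083.1564) ≈ 1.155.
E_I > 1: normal good (luxury).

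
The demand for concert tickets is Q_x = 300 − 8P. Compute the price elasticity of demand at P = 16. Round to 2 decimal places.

-0.74

At P = 16, Q_x = 172.
dQ_x/dP = −8.
Point elasticity E = (dQ_x/dP)·(P/Q_x) = -8 × 16/172 ≈ -0.74.
|E| < 1, so demand is inelastic at this price.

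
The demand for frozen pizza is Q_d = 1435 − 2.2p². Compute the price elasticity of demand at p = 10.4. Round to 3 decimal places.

-0.398

At p = 10.4, Q_d = 1197.048.
dQ_d/dp = −2·2.2·p = −45.76.
Point elasticity E = (dQ_d/dp)·(p/Q_d) = -45.76 × 10.4/1197.048 ≈ -0.398.
|E| < 1, so demand is inelastic at this price.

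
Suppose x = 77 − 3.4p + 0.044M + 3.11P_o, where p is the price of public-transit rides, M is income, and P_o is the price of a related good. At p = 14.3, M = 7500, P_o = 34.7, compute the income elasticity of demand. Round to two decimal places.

At the given point, x = 77 − 3.4(14.3) + 0.044(7500) + 3.11(34.7) = 77 − 48.62 + 330 + 107.917 = 466.297.
∂x/∂M = +0.044, so E_I = 0.044·(7500/466.297) ≈ 0.71.
E_I ∈ (0,1): normal good (necessity).

0.71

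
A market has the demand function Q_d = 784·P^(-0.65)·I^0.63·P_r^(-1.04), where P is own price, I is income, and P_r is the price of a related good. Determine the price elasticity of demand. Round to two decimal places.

-0.65

For a Cobb–Douglas (constant-elasticity) form Q_d = A·P^α·…, the elasticity with respect to P equals the exponent α at every point.
Here the exponent on P is -0.65, so the price elasticity of demand is -0.65.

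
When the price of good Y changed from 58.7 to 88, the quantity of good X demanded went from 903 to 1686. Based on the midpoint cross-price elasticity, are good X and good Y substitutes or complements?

%ΔQ_x = (1686 − 903)/[(903+1686)/2] = 783/1294.5 ≈ 0.6049.
%ΔP_y = (88 − 58.7)/[(58.7+88)/2] ≈ 0.3995.
E_xy = 0.6049/0.3995 ≈ 1.514.
E_xy > 0, so the goods are substitutes.

substitutes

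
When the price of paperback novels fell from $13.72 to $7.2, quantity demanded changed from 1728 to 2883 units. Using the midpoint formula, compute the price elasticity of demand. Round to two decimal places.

%Δq = (2883 − 1728)/[(1728 + 2883)/2] = 1155/2305.5 ≈ 0.5010.
%Δp = (7.2 − 13.72)/[(13.72 + 7.2)/2] = -6.52/10.46 ≈ -0.6233.
Arc elasticity E = %Δq/%Δp ≈ 0.5010/-0.6233 ≈ -0.80.
|E| < 1: demand is inelastic over this range.

-0.80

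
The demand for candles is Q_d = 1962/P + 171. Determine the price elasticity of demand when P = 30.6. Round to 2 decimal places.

At P = 30.6, Q_d = 235.1176.
dQ_d/dP = −1962/P² = −2.0953.
Point elasticity E = (dQ_d/dP)·(P/Q_d) = -2.0953 × 30.6/235.1176 ≈ -0.27.
|E| < 1, so demand is inelastic at this price.

-0.27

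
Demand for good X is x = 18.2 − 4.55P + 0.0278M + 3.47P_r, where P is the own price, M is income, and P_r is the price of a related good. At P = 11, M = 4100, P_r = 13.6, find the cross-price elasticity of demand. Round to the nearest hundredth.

Substituting, x = 18.2 − 4.55(11) + 0.0278(4100) + 3.47(13.6) = 18.2 − 50.05 + 113.98 + 47.192 = 129.322.
∂x/∂P_r = +3.47, so E_xy = 3.47·(13.6/129.322) ≈ 0.36.
E_xy > 0: the goods are substitutes.

0.36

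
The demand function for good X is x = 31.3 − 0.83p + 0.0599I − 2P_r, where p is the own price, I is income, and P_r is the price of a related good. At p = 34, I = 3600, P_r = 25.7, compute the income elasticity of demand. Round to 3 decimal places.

At the given point, x = 31.3 − 0.83(34) + 0.0599(3600) − 2(25.7) = 31.3 − 28.22 + 215.64 − 51.4 = 167.32.
∂x/∂I = +0.0599, so E_I = 0.0599·(3600/167.32) ≈ 1.289.
E_I > 1: normal good (luxury).

1.289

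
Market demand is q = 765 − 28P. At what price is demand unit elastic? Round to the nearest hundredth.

13.66

For linear demand q = a − bP, E = −bP/(a − bP). |E| = 1 ⇒ bP = a − bP ⇒ P = a/(2b).
P = 765/(2·28) ≈ 13.66.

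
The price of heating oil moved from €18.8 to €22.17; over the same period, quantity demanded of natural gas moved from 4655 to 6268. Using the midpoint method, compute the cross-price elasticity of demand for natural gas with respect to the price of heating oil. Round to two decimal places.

%ΔQ_x = (6268 − 4655)/[(4655+6268)/2] = 1613/5461.5 ≈ 0.2953.
%ΔP_y = (22.17 − 18.8)/[(18.8+22.17)/2] ≈ 0.1645.
E_xy = 0.2953/0.1645 ≈ 1.80.
E_xy > 0, so natural gas and heating oil are substitutes.

1.80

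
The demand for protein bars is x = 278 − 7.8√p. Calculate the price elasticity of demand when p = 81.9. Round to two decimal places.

-0.17

At p = 81.9, x = 207.4111.
dx/dp = −7.8/(2√p) = −7.8/(2·9.0499).
Point elasticity E = (dx/dp)·(p/x) = -0.4309 × 81.9/207.4111 ≈ -0.17.
|E| < 1, so demand is inelastic at this price.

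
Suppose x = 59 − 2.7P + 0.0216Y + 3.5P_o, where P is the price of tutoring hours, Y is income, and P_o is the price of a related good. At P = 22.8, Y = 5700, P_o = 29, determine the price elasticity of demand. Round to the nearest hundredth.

-0.28

First evaluate x: 59 − 2.7(22.8) + 0.0216(5700) + 3.5(29) = 59 − 61.56 + 123.12 + 101.5 = 222.06.
∂x/∂P = −2.7, so E_p = (−2.7)·(22.8/222.06) ≈ -0.28.
|E_p| < 1: demand is inelastic.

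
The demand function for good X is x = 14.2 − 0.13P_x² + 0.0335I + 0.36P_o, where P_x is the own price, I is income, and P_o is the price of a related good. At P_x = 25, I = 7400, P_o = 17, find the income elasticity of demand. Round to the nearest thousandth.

1.326

First evaluate x: 14.2 − 0.13(25)² + 0.0335(7400) + 0.36(17) = 14.2 − 81.25 + 247.9 + 6.12 = 186.97.
∂x/∂I = +0.0335, so E_I = 0.0335·(7400/186.97) ≈ 1.326.
E_I > 1: normal good (luxury).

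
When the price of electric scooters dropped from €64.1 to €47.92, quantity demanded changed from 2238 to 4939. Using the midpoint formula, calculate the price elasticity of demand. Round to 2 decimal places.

-2.61

%ΔQ = (4939 − 2238)/[(2238 + 4939)/2] = 2701/3588.5 ≈ 0.7527.
%ΔP = (47.92 − 64.1)/[(64.1 + 47.92)/2] = -16.18/56.01 ≈ -0.2889.
Arc elasticity E = %ΔQ/%ΔP ≈ 0.7527/-0.2889 ≈ -2.61.
|E| > 1: demand is elastic over this range.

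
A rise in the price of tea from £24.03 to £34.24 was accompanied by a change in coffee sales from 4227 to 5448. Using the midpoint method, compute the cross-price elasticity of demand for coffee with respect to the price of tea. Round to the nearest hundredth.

0.72

%ΔQ_x = (5448 − 4227)/[(4227+5448)/2] = 1221/4837.5 ≈ 0.2524.
%ΔP_y = (34.24 − 24.03)/[(24.03+34.24)/2] ≈ 0.3504.
E_xy = 0.2524/0.3504 ≈ 0.72.
E_xy > 0, so coffee and tea are substitutes.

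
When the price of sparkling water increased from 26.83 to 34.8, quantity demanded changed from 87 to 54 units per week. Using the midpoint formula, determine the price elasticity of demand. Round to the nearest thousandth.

%ΔQ = (54 − 87)/[(87 + 54)/2] = -33/70.5 ≈ -0.4681.
%Δp = (34.8 − 26.83)/[(26.83 + 34.8)/2] = 7.97/30.815 ≈ 0.2586.
Arc elasticity E = %ΔQ/%Δp ≈ -0.4681/0.2586 ≈ -1.810.
|E| > 1: demand is elastic over this range.

-1.810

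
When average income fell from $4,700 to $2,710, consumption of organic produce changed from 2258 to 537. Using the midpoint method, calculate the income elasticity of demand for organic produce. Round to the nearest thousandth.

2.293

%ΔQ = (537 − 2258)/[(2258+537)/2] = -1721/1397.5 ≈ -1.2315.
%ΔI = (2,710 − 4,700)/[(4,700+2,710)/2] = -1990/3705 ≈ -0.5371.
E_I = %ΔQ/%ΔI ≈ 2.293.
E_I > 1: normal good (luxury).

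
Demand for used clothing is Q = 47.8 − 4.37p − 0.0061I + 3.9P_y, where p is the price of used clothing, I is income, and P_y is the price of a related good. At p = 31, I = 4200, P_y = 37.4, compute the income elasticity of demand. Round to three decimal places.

Substituting, Q = 47.8 − 4.37(31) − 0.0061(4200) + 3.9(37.4) = 47.8 − 135.47 − 25.62 + 145.86 = 32.57.
∂Q/∂I = −0.0061, so E_I = -0.0061·(4200/32.57) ≈ -0.787.
E_I < 0: inferior good.

-0.787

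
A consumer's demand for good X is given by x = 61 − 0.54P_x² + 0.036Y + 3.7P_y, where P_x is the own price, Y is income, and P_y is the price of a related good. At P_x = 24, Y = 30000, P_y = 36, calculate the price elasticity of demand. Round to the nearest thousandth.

Evaluating quantity at (P_x, Y, P_y) gives x = 61 − 0.54(24)² + 0.036(30000) + 3.7(36) = 61 − 311.04 + 1080 + 133.2 = 963.16.
∂x/∂P_x = −2·0.54·P_x = -25.92, so E_p = -25.92·(24/963.16) ≈ -0.646.
|E_p| < 1: demand is inelastic.

-0.646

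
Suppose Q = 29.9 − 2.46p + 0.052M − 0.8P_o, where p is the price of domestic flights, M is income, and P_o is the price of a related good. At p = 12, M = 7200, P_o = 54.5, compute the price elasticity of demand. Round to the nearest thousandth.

-0.089

Substituting, Q = 29.9 − 2.46(12) + 0.052(7200) − 0.8(54.5) = 29.9 − 29.52 + 374.4 − 43.6 = 331.18.
∂Q/∂p = −2.46, so E_p = (−2.46)·(12/331.18) ≈ -0.089.
|E_p| < 1: demand is inelastic.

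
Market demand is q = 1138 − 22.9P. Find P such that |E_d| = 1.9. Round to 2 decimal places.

Set −bP/(a − bP) = −1.9 ⇒ bP = 1.9(a − bP) ⇒ bP(1+1.9) = 1.9·a.
P = 1.9·1138/(22.9·2.9) ≈ 32.56.

32.56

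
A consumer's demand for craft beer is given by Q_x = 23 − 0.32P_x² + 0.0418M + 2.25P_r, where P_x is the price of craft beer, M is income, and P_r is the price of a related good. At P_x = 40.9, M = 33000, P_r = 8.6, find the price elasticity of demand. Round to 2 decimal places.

-1.21

Q_x = 23 − 0.32(40.9)² + 0.0418(33000) + 2.25(8.6) = 23 − 535.2992 + 1379.4 + 19.35 = 886.4508.
∂Q_x/∂P_x = −2·0.32·P_x = -26.176, so E_p = -26.176·(40.9/886.4508) ≈ -1.21.
|E_p| > 1: demand is elastic.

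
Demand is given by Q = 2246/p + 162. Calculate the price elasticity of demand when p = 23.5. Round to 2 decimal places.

-0.37

At p = 23.5, Q = 257.5745.
dQ/dp = −2246/p² = −4.067.
Point elasticity E = (dQ/dp)·(p/Q) = -4.067 × 23.5/257.5745 ≈ -0.37.
|E| < 1, so demand is inelastic at this price.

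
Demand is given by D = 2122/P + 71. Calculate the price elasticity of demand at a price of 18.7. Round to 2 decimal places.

-0.62

At P = 18.7, D = 184.4759.
dD/dP = −2122/P² = −6.0682.
Point elasticity E = (dD/dP)·(P/D) = -6.0682 × 18.7/184.4759 ≈ -0.62.
|E| < 1, so demand is inelastic at this price.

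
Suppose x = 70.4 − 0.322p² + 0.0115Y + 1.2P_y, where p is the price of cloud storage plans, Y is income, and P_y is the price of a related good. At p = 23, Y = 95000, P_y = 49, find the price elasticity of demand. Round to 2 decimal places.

-0.32

x = 70.4 − 0.322(23)² + 0.0115(95000) + 1.2(49) = 70.4 − 170.338 + 1092.5 + 58.8 = 1051.362.
∂x/∂p = −2·0.322·p = -14.812, so E_p = -14.812·(23/1051.362) ≈ -0.32.
|E_p| < 1: demand is inelastic.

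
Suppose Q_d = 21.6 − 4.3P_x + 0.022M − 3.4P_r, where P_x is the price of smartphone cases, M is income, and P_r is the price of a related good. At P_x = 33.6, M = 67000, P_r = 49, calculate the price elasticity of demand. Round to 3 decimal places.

Evaluating quantity at (P_x, M, P_r) gives Q_d = 21.6 − 4.3(33.6) + 0.022(67000) − 3.4(49) = 21.6 − 144.48 + 1474 − 166.6 = 1184.52.
∂Q_d/∂P_x = −4.3, so E_p = (−4.3)·(33.6/1184.52) ≈ -0.122.
|E_p| < 1: demand is inelastic.

-0.122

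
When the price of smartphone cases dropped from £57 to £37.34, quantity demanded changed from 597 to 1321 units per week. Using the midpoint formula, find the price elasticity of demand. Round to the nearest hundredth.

%ΔQ = (1321 − 597)/[(597 + 1321)/2] = 724/959 ≈ 0.7550.
%ΔP = (37.34 − 57)/[(57 + 37.34)/2] = -19.66/47.17 ≈ -0.4168.
Arc elasticity E = %ΔQ/%ΔP ≈ 0.7550/-0.4168 ≈ -1.81.
|E| > 1: demand is elastic over this range.

-1.81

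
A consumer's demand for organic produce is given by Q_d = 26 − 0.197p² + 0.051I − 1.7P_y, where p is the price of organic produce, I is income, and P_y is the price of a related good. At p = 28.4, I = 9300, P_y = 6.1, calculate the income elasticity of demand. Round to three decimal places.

1.433

Evaluating quantity at (p, I, P_y) gives Q_d = 26 − 0.197(28.4)² + 0.051(9300) − 1.7(6.1) = 26 − 158.8923 + 474.3 − 10.37 = 331.0377.
∂Q_d/∂I = +0.051, so E_I = 0.051·(9300/331.0377) ≈ 1.433.
E_I > 1: normal good (luxury).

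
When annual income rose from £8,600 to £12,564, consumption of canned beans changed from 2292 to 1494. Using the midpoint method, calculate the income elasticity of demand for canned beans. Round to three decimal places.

%ΔQ = (1494 − 2292)/[(2292+1494)/2] = -798/1893 ≈ -0.4216.
%ΔM = (12,564 − 8,600)/[(8,600+12,564)/2] = 3964/10582 ≈ 0.3746.
E_I = %ΔQ/%ΔM ≈ -1.125.
E_I < 0: inferior good.

-1.125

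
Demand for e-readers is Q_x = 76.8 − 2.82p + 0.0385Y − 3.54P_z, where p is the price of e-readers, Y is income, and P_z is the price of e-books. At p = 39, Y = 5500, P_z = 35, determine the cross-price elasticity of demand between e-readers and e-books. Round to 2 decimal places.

-2.27

Evaluating quantity at (p, Y, P_z) gives Q_x = 76.8 − 2.82(39) + 0.0385(5500) − 3.54(35) = 76.8 − 109.98 + 211.75 − 123.9 = 54.67.
∂Q_x/∂P_z = −3.54, so E_xy = -3.54·(35/54.67) ≈ -2.27.
E_xy < 0: the goods are complements.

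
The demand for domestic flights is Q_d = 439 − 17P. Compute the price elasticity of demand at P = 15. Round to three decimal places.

At P = 15, Q_d = 184.
dQ_d/dP = −17.
Point elasticity E = (dQ_d/dP)·(P/Q_d) = -17 × 15/184 ≈ -1.386.
|E| > 1, so demand is elastic at this price.

-1.386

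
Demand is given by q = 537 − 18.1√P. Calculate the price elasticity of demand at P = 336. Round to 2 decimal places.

-0.81

At P = 336, q = 205.2215.
dq/dP = −18.1/(2√P) = −18.1/(2·18.3303).
Point elasticity E = (dq/dP)·(P/q) = -0.4937 × 336/205.2215 ≈ -0.81.
|E| < 1, so demand is inelastic at this price.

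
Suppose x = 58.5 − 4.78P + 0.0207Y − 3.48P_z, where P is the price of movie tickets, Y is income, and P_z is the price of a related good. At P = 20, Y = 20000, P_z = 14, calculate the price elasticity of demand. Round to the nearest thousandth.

At the given point, x = 58.5 − 4.78(20) + 0.0207(20000) − 3.48(14) = 58.5 − 95.6 + 414 − 48.72 = 328.18.
∂x/∂P = −4.78, so E_p = (−4.78)·(20/328.18) ≈ -0.291.
|E_p| < 1: demand is inelastic.

-0.291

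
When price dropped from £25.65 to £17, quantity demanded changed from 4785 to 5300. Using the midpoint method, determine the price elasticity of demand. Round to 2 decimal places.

%ΔQ = (5300 − 4785)/[(4785 + 5300)/2] = 515/5042.5 ≈ 0.1021.
%ΔP = (17 − 25.65)/[(25.65 + 17)/2] = -8.65/21.325 ≈ -0.4056.
Arc elasticity E = %ΔQ/%ΔP ≈ 0.1021/-0.4056 ≈ -0.25.
|E| < 1: demand is inelastic over this range.

-0.25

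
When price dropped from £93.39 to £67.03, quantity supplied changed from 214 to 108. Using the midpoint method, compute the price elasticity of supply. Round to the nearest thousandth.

%ΔQ = (108 − 214)/[(214 + 108)/2] = -106/161 ≈ -0.6584.
%Δp = (67.03 − 93.39)/[(93.39 + 67.03)/2] = -26.36/80.21 ≈ -0.3286.
Arc elasticity E = %ΔQ/%Δp ≈ -0.6584/-0.3286 ≈ 2.003.
|E| > 1: supply is elastic over this range.

2.003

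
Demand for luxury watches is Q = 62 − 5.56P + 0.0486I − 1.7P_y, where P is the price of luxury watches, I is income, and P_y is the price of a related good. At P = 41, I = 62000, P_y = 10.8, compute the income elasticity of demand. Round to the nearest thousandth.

1.065

At the given point, Q = 62 − 5.56(41) + 0.0486(62000) − 1.7(10.8) = 62 − 227.96 + 3013.2 − 18.36 = 2828.88.
∂Q/∂I = +0.0486, so E_I = 0.0486·(62000/2828.88) ≈ 1.065.
E_I > 1: normal good (luxury).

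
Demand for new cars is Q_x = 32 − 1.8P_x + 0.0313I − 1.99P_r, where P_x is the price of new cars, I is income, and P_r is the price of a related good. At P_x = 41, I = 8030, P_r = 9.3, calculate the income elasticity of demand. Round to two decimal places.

Evaluating quantity at (P_x, I, P_r) gives Q_x = 32 − 1.8(41) + 0.0313(8030) − 1.99(9.3) = 32 − 73.8 + 251.339 − 18.507 = 191.032.
∂Q_x/∂I = +0.0313, so E_I = 0.0313·(8030/191.032) ≈ 1.32.
E_I > 1: normal good (luxury).

1.32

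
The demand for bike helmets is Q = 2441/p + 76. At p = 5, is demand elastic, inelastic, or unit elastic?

At p = 5, Q = 564.2.
dQ/dp = −2441/p² = −97.64.
Point elasticity E = (dQ/dp)·(p/Q) = -97.64 × 5/564.2 ≈ -0.865.
|E| ≈ 0.865 < 1, so demand is inelastic.

inelastic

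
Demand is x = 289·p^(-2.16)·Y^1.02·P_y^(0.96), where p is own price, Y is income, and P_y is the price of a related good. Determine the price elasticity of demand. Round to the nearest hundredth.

-2.16

For a Cobb–Douglas (constant-elasticity) form x = A·p^α·…, the elasticity with respect to p equals the exponent α at every point.
Here the exponent on p is -2.16, so the price elasticity of demand is -2.16.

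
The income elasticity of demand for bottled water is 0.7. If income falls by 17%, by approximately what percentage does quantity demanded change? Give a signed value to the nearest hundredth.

%ΔQ ≈ E × %ΔI = (0.7) × (-17%) = -11.90%.

-11.90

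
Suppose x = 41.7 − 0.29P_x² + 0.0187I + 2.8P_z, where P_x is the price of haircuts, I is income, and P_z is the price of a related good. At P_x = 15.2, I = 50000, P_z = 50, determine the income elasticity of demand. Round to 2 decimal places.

0.89

At the given point, x = 41.7 − 0.29(15.2)² + 0.0187(50000) + 2.8(50) = 41.7 − 67.0016 + 935 + 140 = 1049.6984.
∂x/∂I = +0.0187, so E_I = 0.0187·(50000/1049.6984) ≈ 0.89.
E_I ∈ (0,1): normal good (necessity).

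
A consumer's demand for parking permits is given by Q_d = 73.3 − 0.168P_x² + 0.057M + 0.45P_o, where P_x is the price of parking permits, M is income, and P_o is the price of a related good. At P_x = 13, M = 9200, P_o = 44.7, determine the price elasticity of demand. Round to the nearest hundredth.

-0.10

Q_d = 73.3 − 0.168(13)² + 0.057(9200) + 0.45(44.7) = 73.3 − 28.392 + 524.4 + 20.115 = 589.423.
∂Q_d/∂P_x = −2·0.168·P_x = -4.368, so E_p = -4.368·(13/589.423) ≈ -0.10.
|E_p| < 1: demand is inelastic.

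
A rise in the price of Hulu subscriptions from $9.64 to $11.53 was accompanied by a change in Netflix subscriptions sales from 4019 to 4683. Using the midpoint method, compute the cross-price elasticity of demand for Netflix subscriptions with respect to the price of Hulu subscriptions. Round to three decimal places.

%ΔQ_x = (4683 − 4019)/[(4019+4683)/2] = 664/4351 ≈ 0.1526.
%ΔP_y = (11.53 − 9.64)/[(9.64+11.53)/2] ≈ 0.1786.
E_xy = 0.1526/0.1786 ≈ 0.855.
E_xy > 0, so Netflix subscriptions and Hulu subscriptions are substitutes.

0.855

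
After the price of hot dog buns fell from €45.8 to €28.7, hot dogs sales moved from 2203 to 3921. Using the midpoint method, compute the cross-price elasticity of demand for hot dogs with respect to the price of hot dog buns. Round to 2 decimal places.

%ΔQ_x = (3921 − 2203)/[(2203+3921)/2] = 1718/3062 ≈ 0.5611.
%ΔP_y = (28.7 − 45.8)/[(45.8+28.7)/2] ≈ -0.4591.
E_xy = 0.5611/-0.4591 ≈ -1.22.
E_xy < 0, so hot dogs and hot dog buns are complements.

-1.22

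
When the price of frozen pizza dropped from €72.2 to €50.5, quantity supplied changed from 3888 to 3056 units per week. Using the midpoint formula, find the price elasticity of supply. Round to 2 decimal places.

0.68

%Δq = (3056 − 3888)/[(3888 + 3056)/2] = -832/3472 ≈ -0.2396.
%ΔP = (50.5 − 72.2)/[(72.2 + 50.5)/2] = -21.7/61.35 ≈ -0.3537.
Arc elasticity E = %Δq/%ΔP ≈ -0.2396/-0.3537 ≈ 0.68.
|E| < 1: supply is inelastic over this range.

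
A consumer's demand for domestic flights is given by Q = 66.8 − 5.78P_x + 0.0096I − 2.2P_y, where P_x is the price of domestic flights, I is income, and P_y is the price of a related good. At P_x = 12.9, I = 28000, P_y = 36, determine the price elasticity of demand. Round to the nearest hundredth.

Substituting, Q = 66.8 − 5.78(12.9) + 0.0096(28000) − 2.2(36) = 66.8 − 74.562 + 268.8 − 79.2 = 181.838.
∂Q/∂P_x = −5.78, so E_p = (−5.78)·(12.9/181.838) ≈ -0.41.
|E_p| < 1: demand is inelastic.

-0.41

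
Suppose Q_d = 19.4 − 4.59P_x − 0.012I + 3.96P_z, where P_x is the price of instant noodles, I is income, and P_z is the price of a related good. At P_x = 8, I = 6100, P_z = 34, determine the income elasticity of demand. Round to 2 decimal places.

Q_d = 19.4 − 4.59(8) − 0.012(6100) + 3.96(34) = 19.4 − 36.72 − 73.2 + 134.64 = 44.12.
∂Q_d/∂I = −0.012, so E_I = -0.012·(6100/44.12) ≈ -1.66.
E_I < 0: inferior good.

-1.66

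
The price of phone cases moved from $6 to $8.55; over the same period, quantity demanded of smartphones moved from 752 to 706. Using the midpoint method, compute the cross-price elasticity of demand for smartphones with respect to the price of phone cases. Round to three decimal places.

%ΔQ_x = (706 − 752)/[(752+706)/2] = -46/729 ≈ -0.0631.
%ΔP_y = (8.55 − 6)/[(6+8.55)/2] ≈ 0.3505.
E_xy = -0.0631/0.3505 ≈ -0.180.
E_xy < 0, so smartphones and phone cases are complements.

-0.180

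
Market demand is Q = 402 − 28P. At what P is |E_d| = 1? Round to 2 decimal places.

7.18

For linear demand Q = a − bP, E = −bP/(a − bP). |E| = 1 ⇒ bP = a − bP ⇒ P = a/(2b).
P = 402/(2·28) ≈ 7.18.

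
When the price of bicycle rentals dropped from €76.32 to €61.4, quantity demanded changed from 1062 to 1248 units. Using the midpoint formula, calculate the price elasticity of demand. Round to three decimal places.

%Δq = (1248 − 1062)/[(1062 + 1248)/2] = 186/1155 ≈ 0.1610.
%ΔP = (61.4 − 76.32)/[(76.32 + 61.4)/2] = -14.92/68.86 ≈ -0.2167.
Arc elasticity E = %Δq/%ΔP ≈ 0.1610/-0.2167 ≈ -0.743.
|E| < 1: demand is inelastic over this range.

-0.743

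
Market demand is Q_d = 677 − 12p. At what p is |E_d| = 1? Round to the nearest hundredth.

For linear demand Q_d = a − bp, E = −bp/(a − bp). |E| = 1 ⇒ bp = a − bp ⇒ p = a/(2b).
p = 677/(2·12) ≈ 28.21.

28.21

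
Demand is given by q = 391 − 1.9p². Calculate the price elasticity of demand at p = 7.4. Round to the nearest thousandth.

At p = 7.4, q = 286.956.
dq/dp = −2·1.9·p = −28.12.
Point elasticity E = (dq/dp)·(p/q) = -28.12 × 7.4/286.956 ≈ -0.725.
|E| < 1, so demand is inelastic at this price.

-0.725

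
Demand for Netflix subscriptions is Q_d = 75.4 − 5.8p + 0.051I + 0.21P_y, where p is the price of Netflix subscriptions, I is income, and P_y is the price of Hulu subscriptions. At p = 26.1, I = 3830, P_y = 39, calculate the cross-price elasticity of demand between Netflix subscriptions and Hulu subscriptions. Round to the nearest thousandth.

0.064

Q_d = 75.4 − 5.8(26.1) + 0.051(3830) + 0.21(39) = 75.4 − 151.38 + 195.33 + 8.19 = 127.54.
∂Q_d/∂P_y = +0.21, so E_xy = 0.21·(39/127.54) ≈ 0.064.
E_xy > 0: the goods are substitutes.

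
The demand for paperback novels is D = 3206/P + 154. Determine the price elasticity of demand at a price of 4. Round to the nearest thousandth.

At P = 4, D = 955.5.
dD/dP = −3206/P² = −200.375.
Point elasticity E = (dD/dP)·(P/D) = -200.375 × 4/955.5 ≈ -0.839.
|E| < 1, so demand is inelastic at this price.

-0.839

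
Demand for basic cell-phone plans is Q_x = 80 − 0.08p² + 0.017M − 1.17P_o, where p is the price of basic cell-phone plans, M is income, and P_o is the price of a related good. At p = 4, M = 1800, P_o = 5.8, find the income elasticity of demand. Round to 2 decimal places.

0.30

First evaluate Q_x: 80 − 0.08(4)² + 0.017(1800) − 1.17(5.8) = 80 − 1.28 + 30.6 − 6.786 = 102.534.
∂Q_x/∂M = +0.017, so E_I = 0.017·(1800/102.534) ≈ 0.30.
E_I ∈ (0,1): normal good (necessity).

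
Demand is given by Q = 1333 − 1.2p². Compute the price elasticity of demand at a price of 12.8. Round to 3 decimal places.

-0.346

At p = 12.8, Q = 1136.392.
dQ/dp = −2·1.2·p = −30.72.
Point elasticity E = (dQ/dp)·(p/Q) = -30.72 × 12.8/1136.392 ≈ -0.346.
|E| < 1, so demand is inelastic at this price.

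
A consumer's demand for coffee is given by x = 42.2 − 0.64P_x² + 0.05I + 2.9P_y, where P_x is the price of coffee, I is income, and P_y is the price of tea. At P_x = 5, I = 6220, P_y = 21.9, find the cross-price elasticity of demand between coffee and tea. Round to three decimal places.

0.158

x = 42.2 − 0.64(5)² + 0.05(6220) + 2.9(21.9) = 42.2 − 16 + 311 + 63.51 = 400.71.
∂x/∂P_y = +2.9, so E_xy = 2.9·(21.9/400.71) ≈ 0.158.
E_xy > 0: the goods are substitutes.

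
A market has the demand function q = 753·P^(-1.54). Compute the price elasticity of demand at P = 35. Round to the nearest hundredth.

For a Cobb–Douglas (constant-elasticity) form q = A·P^α·…, the elasticity with respect to P equals the exponent α at every point.
Here the exponent on P is -1.54, so the price elasticity of demand is -1.54.

-1.54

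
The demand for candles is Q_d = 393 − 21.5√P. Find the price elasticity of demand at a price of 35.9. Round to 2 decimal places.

-0.24

At P = 35.9, Q_d = 264.1793.
dQ_d/dP = −21.5/(2√P) = −21.5/(2·5.9917).
Point elasticity E = (dQ_d/dP)·(P/Q_d) = -1.7942 × 35.9/264.1793 ≈ -0.24.
|E| < 1, so demand is inelastic at this price.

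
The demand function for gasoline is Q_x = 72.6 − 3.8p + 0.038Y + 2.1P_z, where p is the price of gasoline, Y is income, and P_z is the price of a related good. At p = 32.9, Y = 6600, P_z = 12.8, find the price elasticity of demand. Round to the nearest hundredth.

First evaluate Q_x: 72.6 − 3.8(32.9) + 0.038(6600) + 2.1(12.8) = 72.6 − 125.02 + 250.8 + 26.88 = 225.26.
∂Q_x/∂p = −3.8, so E_p = (−3.8)·(32.9/225.26) ≈ -0.56.
|E_p| < 1: demand is inelastic.

-0.56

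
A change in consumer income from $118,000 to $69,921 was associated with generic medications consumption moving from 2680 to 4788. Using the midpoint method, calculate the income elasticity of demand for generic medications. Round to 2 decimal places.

-1.10

%ΔQ = (4788 − 2680)/[(2680+4788)/2] = 2108/3734 ≈ 0.5645.
%ΔM = (69,921 − 118,000)/[(118,000+69,921)/2] = -48079/93960.5 ≈ -0.5117.
E_I = %ΔQ/%ΔM ≈ -1.10.
E_I < 0: inferior good.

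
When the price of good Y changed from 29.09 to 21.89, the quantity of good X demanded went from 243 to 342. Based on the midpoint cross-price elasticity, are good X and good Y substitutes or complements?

complements

%ΔQ_x = (342 − 243)/[(243+342)/2] = 99/292.5 ≈ 0.3385.
%ΔP_y = (21.89 − 29.09)/[(29.09+21.89)/2] ≈ -0.2825.
E_xy = 0.3385/-0.2825 ≈ -1.198.
E_xy < 0, so the goods are complements.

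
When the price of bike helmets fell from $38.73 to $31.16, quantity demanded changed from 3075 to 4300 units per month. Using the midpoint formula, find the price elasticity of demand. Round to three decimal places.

-1.534

%Δq = (4300 − 3075)/[(3075 + 4300)/2] = 1225/3687.5 ≈ 0.3322.
%ΔP = (31.16 − 38.73)/[(38.73 + 31.16)/2] = -7.57/34.945 ≈ -0.2166.
Arc elasticity E = %Δq/%ΔP ≈ 0.3322/-0.2166 ≈ -1.534.
|E| > 1: demand is elastic over this range.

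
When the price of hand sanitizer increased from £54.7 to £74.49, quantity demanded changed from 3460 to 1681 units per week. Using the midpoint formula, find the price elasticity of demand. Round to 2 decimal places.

%Δq = (1681 − 3460)/[(3460 + 1681)/2] = -1779/2570.5 ≈ -0.6921.
%Δp = (74.49 − 54.7)/[(54.7 + 74.49)/2] = 19.79/64.595 ≈ 0.3064.
Arc elasticity E = %Δq/%Δp ≈ -0.6921/0.3064 ≈ -2.26.
|E| > 1: demand is elastic over this range.

-2.26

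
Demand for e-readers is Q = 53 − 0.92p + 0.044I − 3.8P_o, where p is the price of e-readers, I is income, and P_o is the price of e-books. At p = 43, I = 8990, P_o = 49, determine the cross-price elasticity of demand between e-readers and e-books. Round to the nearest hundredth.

-0.84

Q = 53 − 0.92(43) + 0.044(8990) − 3.8(49) = 53 − 39.56 + 395.56 − 186.2 = 222.8.
∂Q/∂P_o = −3.8, so E_xy = -3.8·(49/222.8) ≈ -0.84.
E_xy < 0: the goods are complements.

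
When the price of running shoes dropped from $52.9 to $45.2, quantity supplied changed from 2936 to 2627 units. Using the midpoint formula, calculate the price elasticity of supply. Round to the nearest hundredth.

0.71

%Δq = (2627 − 2936)/[(2936 + 2627)/2] = -309/2781.5 ≈ -0.1111.
%ΔP = (45.2 − 52.9)/[(52.9 + 45.2)/2] = -7.7/49.05 ≈ -0.1570.
Arc elasticity E = %Δq/%ΔP ≈ -0.1111/-0.1570 ≈ 0.71.
|E| < 1: supply is inelastic over this range.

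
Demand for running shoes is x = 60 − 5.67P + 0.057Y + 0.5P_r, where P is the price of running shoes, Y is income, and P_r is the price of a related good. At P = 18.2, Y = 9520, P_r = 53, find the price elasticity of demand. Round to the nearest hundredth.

At the given point, x = 60 − 5.67(18.2) + 0.057(9520) + 0.5(53) = 60 − 103.194 + 542.64 + 26.5 = 525.946.
∂x/∂P = −5.67, so E_p = (−5.67)·(18.2/525.946) ≈ -0.20.
|E_p| < 1: demand is inelastic.

-0.20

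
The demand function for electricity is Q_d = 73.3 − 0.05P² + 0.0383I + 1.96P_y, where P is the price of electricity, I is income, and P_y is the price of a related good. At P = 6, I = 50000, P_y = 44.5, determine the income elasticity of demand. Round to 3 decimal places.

0.923

Evaluating quantity at (P, I, P_y) gives Q_d = 73.3 − 0.05(6)² + 0.0383(50000) + 1.96(44.5) = 73.3 − 1.8 + 1915 + 87.22 = 2073.72.
∂Q_d/∂I = +0.0383, so E_I = 0.0383·(50000/2073.72) ≈ 0.923.
E_I ∈ (0,1): normal good (necessity).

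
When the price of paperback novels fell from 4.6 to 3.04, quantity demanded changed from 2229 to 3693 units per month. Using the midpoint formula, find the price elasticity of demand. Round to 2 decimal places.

%Δq = (3693 − 2229)/[(2229 + 3693)/2] = 1464/2961 ≈ 0.4944.
%Δp = (3.04 − 4.6)/[(4.6 + 3.04)/2] = -1.56/3.82 ≈ -0.4084.
Arc elasticity E = %Δq/%Δp ≈ 0.4944/-0.4084 ≈ -1.21.
|E| > 1: demand is elastic over this range.

-1.21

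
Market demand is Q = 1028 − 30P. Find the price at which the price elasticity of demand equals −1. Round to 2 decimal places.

For linear demand Q = a − bP, E = −bP/(a − bP). |E| = 1 ⇒ bP = a − bP ⇒ P = a/(2b).
P = 1028/(2·30) ≈ 17.13.

17.13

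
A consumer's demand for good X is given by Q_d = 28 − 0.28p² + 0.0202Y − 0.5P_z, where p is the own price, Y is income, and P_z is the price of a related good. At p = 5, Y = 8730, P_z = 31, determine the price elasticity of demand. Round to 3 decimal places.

-0.077

Evaluating quantity at (p, Y, P_z) gives Q_d = 28 − 0.28(5)² + 0.0202(8730) − 0.5(31) = 28 − 7 + 176.346 − 15.5 = 181.846.
∂Q_d/∂p = −2·0.28·p = -2.8, so E_p = -2.8·(5/181.846) ≈ -0.077.
|E_p| < 1: demand is inelastic.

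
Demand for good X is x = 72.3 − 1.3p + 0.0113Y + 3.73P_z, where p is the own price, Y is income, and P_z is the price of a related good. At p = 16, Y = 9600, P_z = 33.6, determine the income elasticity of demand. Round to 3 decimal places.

x = 72.3 − 1.3(16) + 0.0113(9600) + 3.73(33.6) = 72.3 − 20.8 + 108.48 + 125.328 = 285.308.
∂x/∂Y = +0.0113, so E_I = 0.0113·(9600/285.308) ≈ 0.380.
E_I ∈ (0,1): normal good (necessity).

0.380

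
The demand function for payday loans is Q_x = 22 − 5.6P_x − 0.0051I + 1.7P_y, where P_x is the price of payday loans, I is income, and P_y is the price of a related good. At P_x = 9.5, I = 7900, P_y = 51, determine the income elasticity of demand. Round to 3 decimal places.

First evaluate Q_x: 22 − 5.6(9.5) − 0.0051(7900) + 1.7(51) = 22 − 53.2 − 40.29 + 86.7 = 15.21.
∂Q_x/∂I = −0.0051, so E_I = -0.0051·(7900/15.21) ≈ -2.649.
E_I < 0: inferior good.

-2.649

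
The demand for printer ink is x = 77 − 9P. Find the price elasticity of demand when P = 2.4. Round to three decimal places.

-0.390

At P = 2.4, x = 55.4.
dx/dP = −9.
Point elasticity E = (dx/dP)·(P/x) = -9 × 2.4/55.4 ≈ -0.390.
|E| < 1, so demand is inelastic at this price.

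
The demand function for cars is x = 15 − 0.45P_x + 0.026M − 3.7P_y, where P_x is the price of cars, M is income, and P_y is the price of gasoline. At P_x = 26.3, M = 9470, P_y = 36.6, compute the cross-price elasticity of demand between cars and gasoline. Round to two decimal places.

Evaluating quantity at (P_x, M, P_y) gives x = 15 − 0.45(26.3) + 0.026(9470) − 3.7(36.6) = 15 − 11.835 + 246.22 − 135.42 = 113.965.
∂x/∂P_y = −3.7, so E_xy = -3.7·(36.6/113.965) ≈ -1.19.
E_xy < 0: the goods are complements.

-1.19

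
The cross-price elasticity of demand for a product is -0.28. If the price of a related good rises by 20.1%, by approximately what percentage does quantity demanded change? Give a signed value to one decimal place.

-5.6

%ΔQ ≈ E × %ΔP_y = (-0.28) × (20.1%) ≈ -5.6%.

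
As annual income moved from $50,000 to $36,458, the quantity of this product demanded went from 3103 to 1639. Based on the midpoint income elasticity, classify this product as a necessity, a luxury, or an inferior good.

luxury

%ΔQ = (1639 − 3103)/[(3103+1639)/2] = -1464/2371 ≈ -0.6175.
%ΔY = (36,458 − 50,000)/[(50,000+36,458)/2] = -13542/43229 ≈ -0.3133.
E_I = %ΔQ/%ΔY ≈ 1.971.
E_I > 1: normal good (luxury).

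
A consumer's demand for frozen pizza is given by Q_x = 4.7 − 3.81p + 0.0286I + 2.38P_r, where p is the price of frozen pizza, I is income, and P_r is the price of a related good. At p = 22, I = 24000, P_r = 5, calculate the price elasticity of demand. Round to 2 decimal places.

At the given point, Q_x = 4.7 − 3.81(22) + 0.0286(24000) + 2.38(5) = 4.7 − 83.82 + 686.4 + 11.9 = 619.18.
∂Q_x/∂p = −3.81, so E_p = (−3.81)·(22/619.18) ≈ -0.14.
|E_p| < 1: demand is inelastic.

-0.14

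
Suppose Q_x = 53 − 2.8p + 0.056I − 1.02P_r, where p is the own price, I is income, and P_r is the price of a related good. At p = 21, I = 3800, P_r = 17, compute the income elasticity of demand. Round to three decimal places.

Q_x = 53 − 2.8(21) + 0.056(3800) − 1.02(17) = 53 − 58.8 + 212.8 − 17.34 = 189.66.
∂Q_x/∂I = +0.056, so E_I = 0.056·(3800/189.66) ≈ 1.122.
E_I > 1: normal good (luxury).

1.122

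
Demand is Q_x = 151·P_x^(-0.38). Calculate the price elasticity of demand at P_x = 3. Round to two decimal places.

-0.38

For a Cobb–Douglas (constant-elasticity) form Q_x = A·P_x^α·…, the elasticity with respect to P_x equals the exponent α at every point.
Here the exponent on P_x is -0.38, so the price elasticity of demand is -0.38.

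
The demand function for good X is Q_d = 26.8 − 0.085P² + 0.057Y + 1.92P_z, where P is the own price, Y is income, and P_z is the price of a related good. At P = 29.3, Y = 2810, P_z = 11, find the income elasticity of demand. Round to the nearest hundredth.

1.19

Substituting, Q_d = 26.8 − 0.085(29.3)² + 0.057(2810) + 1.92(11) = 26.8 − 72.9717 + 160.17 + 21.12 = 135.1184.
∂Q_d/∂Y = +0.057, so E_I = 0.057·(2810/135.1184) ≈ 1.19.
E_I > 1: normal good (luxury).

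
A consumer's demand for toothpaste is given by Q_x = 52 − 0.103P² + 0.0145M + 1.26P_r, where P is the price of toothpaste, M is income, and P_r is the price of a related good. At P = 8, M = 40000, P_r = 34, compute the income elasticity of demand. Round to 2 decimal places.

At the given point, Q_x = 52 − 0.103(8)² + 0.0145(40000) + 1.26(34) = 52 − 6.592 + 580 + 42.84 = 668.248.
∂Q_x/∂M = +0.0145, so E_I = 0.0145·(40000/668.248) ≈ 0.87.
E_I ∈ (0,1): normal good (necessity).

0.87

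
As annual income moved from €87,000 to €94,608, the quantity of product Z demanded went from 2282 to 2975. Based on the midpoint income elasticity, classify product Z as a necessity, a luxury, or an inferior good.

%ΔQ = (2975 − 2282)/[(2282+2975)/2] = 693/2628.5 ≈ 0.2636.
%ΔY = (94,608 − 87,000)/[(87,000+94,608)/2] = 7608/90804 ≈ 0.0838.
E_I = %ΔQ/%ΔY ≈ 3.147.
E_I > 1: normal good (luxury).

luxury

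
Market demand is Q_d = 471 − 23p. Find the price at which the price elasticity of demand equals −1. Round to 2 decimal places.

10.24

For linear demand Q_d = a − bp, E = −bp/(a − bp). |E| = 1 ⇒ bp = a − bp ⇒ p = a/(2b).
p = 471/(2·23) ≈ 10.24.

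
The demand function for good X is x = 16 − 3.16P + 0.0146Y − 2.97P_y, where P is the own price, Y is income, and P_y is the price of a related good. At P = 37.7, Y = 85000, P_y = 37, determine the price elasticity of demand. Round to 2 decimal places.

At the given point, x = 16 − 3.16(37.7) + 0.0146(85000) − 2.97(37) = 16 − 119.132 + 1241 − 109.89 = 1027.978.
∂x/∂P = −3.16, so E_p = (−3.16)·(37.7/1027.978) ≈ -0.12.
|E_p| < 1: demand is inelastic.

-0.12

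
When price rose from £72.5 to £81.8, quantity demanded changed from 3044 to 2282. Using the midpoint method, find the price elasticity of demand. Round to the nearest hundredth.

-2.37

%ΔQ = (2282 − 3044)/[(3044 + 2282)/2] = -762/2663 ≈ -0.2861.
%Δp = (81.8 − 72.5)/[(72.5 + 81.8)/2] = 9.3/77.15 ≈ 0.1205.
Arc elasticity E = %ΔQ/%Δp ≈ -0.2861/0.1205 ≈ -2.37.
|E| > 1: demand is elastic over this range.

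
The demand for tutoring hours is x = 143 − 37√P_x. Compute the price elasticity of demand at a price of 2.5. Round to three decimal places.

-0.346

At P_x = 2.5, x = 84.4979.
dx/dP_x = −37/(2√P_x) = −37/(2·1.5811).
Point elasticity E = (dx/dP_x)·(P_x/x) = -11.7004 × 2.5/84.4979 ≈ -0.346.
|E| < 1, so demand is inelastic at this price.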